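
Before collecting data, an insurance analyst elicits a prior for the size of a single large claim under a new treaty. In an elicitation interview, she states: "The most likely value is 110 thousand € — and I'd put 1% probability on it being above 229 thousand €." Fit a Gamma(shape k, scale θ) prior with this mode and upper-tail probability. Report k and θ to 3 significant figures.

k ≈ 10.1, θ ≈ 12.1

Gamma(k,θ) with k>1 has mode (k−1)θ, so θ = 110/(k−1).
Need P(X < 229) = 0.99 with θ tied to k this way. Start at k = 2, θ = 110: P(X<229) ≈ 0.616.
Too low — raise k to concentrate. Iterating converges to k ≈ 10.1.
Then θ = 110/(10.1−1) ≈ 12.1.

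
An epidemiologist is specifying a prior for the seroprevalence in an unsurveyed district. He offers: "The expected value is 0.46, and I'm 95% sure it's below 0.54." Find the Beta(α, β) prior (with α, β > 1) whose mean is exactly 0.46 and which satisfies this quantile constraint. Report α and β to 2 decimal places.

α ≈ 48.43, β ≈ 56.86

With mean 0.46 fixed, write α = 0.46s, β = 0.54s where s = α+β.
Need P(θ < 0.54) = 0.95 under Beta(0.46s, 0.54s). Normal approximation: (q−m)/√(m(1−m)/s) ≈ z_{0.95} = 1.64, so s ≈ 0.46·0.54·(1.64)²/(0.54−0.46)² = 105.0.
At s = 105.0: P(θ<0.54) ≈ 0.950. Adjusting to match 0.95 gives s ≈ 105.29.
So α = 0.46·105.29 ≈ 48.43, β = 0.54·105.29 ≈ 56.86.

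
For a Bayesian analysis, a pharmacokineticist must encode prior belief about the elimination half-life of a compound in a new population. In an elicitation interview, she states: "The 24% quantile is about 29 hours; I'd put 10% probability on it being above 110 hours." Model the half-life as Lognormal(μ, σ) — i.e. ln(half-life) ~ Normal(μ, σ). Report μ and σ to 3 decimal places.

If T ~ Lognormal(μ,σ) then ln T ~ Normal(μ,σ), so the p-quantile of ln T is μ + z_p·σ.
ln(29) = 3.367 and ln(110) = 4.7; z_{0.24} = -0.7063, z_{0.9} = 1.282.
σ = (4.7 − 3.367)/(1.282 − (-0.7063)) = 0.671.
μ = 3.367 − (-0.7063)·0.671 = 3.841.

μ ≈ 3.841, σ ≈ 0.671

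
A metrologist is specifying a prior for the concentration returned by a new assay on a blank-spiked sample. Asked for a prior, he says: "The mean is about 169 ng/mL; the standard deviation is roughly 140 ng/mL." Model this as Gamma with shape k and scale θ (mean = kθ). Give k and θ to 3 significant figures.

For Gamma(k, scale θ): mean = kθ, variance = kθ², so CV = 1/√k.
CV = SD/mean = 140/169 = 0.8284, hence k = 1/CV² = 1.46.
Then θ = mean/k = 169/1.46 = 116.

k ≈ 1.46, θ ≈ 116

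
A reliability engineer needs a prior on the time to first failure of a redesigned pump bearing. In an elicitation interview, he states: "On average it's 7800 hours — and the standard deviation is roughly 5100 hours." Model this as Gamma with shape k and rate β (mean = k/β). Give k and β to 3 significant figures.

k ≈ 2.34, β ≈ 0.0003

For Gamma(k, rate β): mean = k/β, variance = k/β², so CV = 1/√k.
CV = SD/mean = 5100/7800 = 0.6538, hence k = 1/CV² = 2.34.
Then β = k/mean = 2.34/7800 = 0.0003.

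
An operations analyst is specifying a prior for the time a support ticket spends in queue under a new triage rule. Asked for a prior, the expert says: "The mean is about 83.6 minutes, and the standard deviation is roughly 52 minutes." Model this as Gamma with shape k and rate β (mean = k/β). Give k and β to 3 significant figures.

For Gamma(k, rate β): mean = k/β, variance = k/β², so CV = 1/√k.
CV = SD/mean = 52/83.6 = 0.622, hence k = 1/CV² = 2.58.
Then β = k/mean = 2.58/83.6 = 0.0309.

k ≈ 2.58, β ≈ 0.0309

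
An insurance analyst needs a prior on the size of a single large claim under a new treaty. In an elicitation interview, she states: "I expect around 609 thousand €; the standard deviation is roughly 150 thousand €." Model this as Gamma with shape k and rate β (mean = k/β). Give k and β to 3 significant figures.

k ≈ 16.5, β ≈ 0.0271

For Gamma(k, rate β): mean = k/β, variance = k/β², so CV = 1/√k.
CV = SD/mean = 150/609 = 0.2463, hence k = 1/CV² = 16.5.
Then β = k/mean = 16.5/609 = 0.0271.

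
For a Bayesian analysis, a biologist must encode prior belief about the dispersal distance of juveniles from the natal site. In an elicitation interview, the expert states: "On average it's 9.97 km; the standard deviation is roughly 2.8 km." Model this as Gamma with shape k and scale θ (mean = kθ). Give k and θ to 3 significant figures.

k ≈ 12.7, θ ≈ 0.786

For Gamma(k, scale θ): mean = kθ, variance = kθ², so CV = 1/√k.
CV = SD/mean = 2.8/9.97 = 0.2808, hence k = 1/CV² = 12.7.
Then θ = mean/k = 9.97/12.7 = 0.786.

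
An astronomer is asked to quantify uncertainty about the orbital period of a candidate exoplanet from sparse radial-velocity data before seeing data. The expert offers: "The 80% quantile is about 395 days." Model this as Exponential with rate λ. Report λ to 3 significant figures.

λ ≈ 0.00407

P(T < 395.0) = 1 − e^(−λ·395.0) = 0.8, so λ = −ln(1−0.8)/395.0 = −ln(0.2)/395.0 = 0.00407.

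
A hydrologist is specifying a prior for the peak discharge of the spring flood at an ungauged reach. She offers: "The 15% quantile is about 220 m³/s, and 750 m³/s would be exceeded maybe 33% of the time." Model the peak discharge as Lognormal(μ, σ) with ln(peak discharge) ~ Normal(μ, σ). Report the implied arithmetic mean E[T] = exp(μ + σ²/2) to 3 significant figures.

E[T] ≈ 735 m³/s

If T ~ Lognormal(μ,σ) then ln T ~ Normal(μ,σ), so the p-quantile of ln T is μ + z_p·σ.
ln(220) = 5.394 and ln(750) = 6.62; z_{0.15} = -1.036, z_{0.67} = 0.4399.
σ = (6.62 − 5.394)/(0.4399 − (-1.036)) = 0.831.
μ = 5.394 − (-1.036)·0.831 = 6.255.
E[T] = exp(μ + σ²/2) = exp(6.255 + 0.3451) = 735 m³/s.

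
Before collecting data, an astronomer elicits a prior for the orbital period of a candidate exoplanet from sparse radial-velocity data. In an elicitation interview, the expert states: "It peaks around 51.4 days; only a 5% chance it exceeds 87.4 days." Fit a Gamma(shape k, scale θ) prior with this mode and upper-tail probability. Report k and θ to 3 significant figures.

k ≈ 10.9, θ ≈ 5.19

Gamma(k,θ) with k>1 has mode (k−1)θ, so θ = 51.4/(k−1).
Need P(X < 87.4) = 0.95 with θ tied to k this way. Start at k = 2, θ = 51.4: P(X<87.4) ≈ 0.507.
Too low — raise k to concentrate. Iterating converges to k ≈ 10.9.
Then θ = 51.4/(10.9−1) ≈ 5.19.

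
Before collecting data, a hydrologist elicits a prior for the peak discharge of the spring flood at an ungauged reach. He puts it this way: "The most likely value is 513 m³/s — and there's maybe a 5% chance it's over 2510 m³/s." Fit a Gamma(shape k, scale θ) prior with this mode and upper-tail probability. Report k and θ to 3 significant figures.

k ≈ 1.95, θ ≈ 537

Gamma(k,θ) with k>1 has mode (k−1)θ, so θ = 513/(k−1).
Need P(X < 2510) = 0.95 with θ tied to k this way. Start at k = 2, θ = 513: P(X<2510) ≈ 0.956.
Too high — lower k to spread out. Iterating converges to k ≈ 1.95.
Then θ = 513/(1.95−1) ≈ 537.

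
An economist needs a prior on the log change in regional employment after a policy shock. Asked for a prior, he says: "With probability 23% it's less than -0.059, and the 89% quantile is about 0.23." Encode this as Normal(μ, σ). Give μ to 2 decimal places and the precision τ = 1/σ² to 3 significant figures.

The p-quantile of Normal(μ,σ) is μ + z_p·σ, with z_{0.23} = -0.7388 and z_{0.89} = 1.227.
Eliminate σ: μ = (z₂·x₁ − z₁·x₂)/(z₂ − z₁) = (1.227·-0.059 − (-0.7388)·0.23)/1.965 = 0.05.
Then σ = (x₂ − x₁)/(z₂ − z₁) = (0.23 − -0.059)/1.965 = 0.15.
Precision τ = 1/σ² = 1/0.147² = 46.2.

μ = 0.05, τ = 46.2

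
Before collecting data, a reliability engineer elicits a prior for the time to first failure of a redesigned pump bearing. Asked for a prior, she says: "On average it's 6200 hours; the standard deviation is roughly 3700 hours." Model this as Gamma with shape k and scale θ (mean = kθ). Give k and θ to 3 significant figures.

For Gamma(k, scale θ): mean = kθ, variance = kθ², so CV = 1/√k.
CV = SD/mean = 3700/6200 = 0.5968, hence k = 1/CV² = 2.81.
Then θ = mean/k = 6200/2.81 = 2210.

k ≈ 2.81, θ ≈ 2210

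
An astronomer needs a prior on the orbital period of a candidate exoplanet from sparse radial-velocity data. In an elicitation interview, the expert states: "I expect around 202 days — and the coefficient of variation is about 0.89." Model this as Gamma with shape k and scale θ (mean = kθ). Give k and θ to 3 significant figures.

k ≈ 1.26, θ ≈ 160

For Gamma(k, scale θ): mean = kθ, variance = kθ², so CV = 1/√k.
CV = 0.89, hence k = 1/CV² = 1.26.
Then θ = mean/k = 202/1.26 = 160.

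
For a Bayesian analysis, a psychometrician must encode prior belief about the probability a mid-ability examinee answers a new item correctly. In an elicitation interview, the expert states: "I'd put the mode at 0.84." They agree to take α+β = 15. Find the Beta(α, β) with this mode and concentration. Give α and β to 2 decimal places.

For α,β > 1 the Beta mode is (α−1)/(α+β−2). With α+β = 15, the mode is (α−1)/13.
Set (α−1)/13 = 0.84 → α = 1 + 0.84·13 = 11.92.
β = 15 − α = 3.08.

α = 11.92, β = 3.08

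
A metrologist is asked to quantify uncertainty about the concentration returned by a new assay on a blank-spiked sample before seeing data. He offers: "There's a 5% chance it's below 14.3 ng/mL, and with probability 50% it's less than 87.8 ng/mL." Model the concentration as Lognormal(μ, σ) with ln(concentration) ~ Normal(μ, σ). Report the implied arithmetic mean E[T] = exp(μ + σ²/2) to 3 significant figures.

If T ~ Lognormal(μ,σ) then ln T ~ Normal(μ,σ), so the p-quantile of ln T is μ + z_p·σ.
ln(14.3) = 2.66 and ln(87.8) = 4.475; z_{0.05} = -1.645, z_{0.5} = 0.
σ = (4.475 − 2.66)/(0 − (-1.645)) = 1.103.
μ = 2.66 − (-1.645)·1.103 = 4.475.
E[T] = exp(μ + σ²/2) = exp(4.475 + 0.6087) = 161 ng/mL.

E[T] ≈ 161 ng/mL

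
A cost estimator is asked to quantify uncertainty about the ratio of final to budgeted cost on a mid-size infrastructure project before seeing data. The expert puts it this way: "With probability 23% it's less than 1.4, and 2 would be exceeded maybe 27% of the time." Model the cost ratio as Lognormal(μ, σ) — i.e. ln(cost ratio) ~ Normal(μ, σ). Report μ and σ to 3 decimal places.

If T ~ Lognormal(μ,σ) then ln T ~ Normal(μ,σ), so the p-quantile of ln T is μ + z_p·σ.
ln(1.4) = 0.3365 and ln(2) = 0.6931; z_{0.23} = -0.7388, z_{0.73} = 0.6128.
σ = (0.6931 − 0.3365)/(0.6128 − (-0.7388)) = 0.264.
μ = 0.3365 − (-0.7388)·0.264 = 0.531.

μ ≈ 0.531, σ ≈ 0.264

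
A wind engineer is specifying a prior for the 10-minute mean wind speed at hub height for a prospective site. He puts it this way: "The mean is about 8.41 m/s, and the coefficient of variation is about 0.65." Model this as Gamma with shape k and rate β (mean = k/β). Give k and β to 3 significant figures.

k ≈ 2.37, β ≈ 0.281

For Gamma(k, rate β): mean = k/β, variance = k/β², so CV = 1/√k.
CV = 0.65, hence k = 1/CV² = 2.37.
Then β = k/mean = 2.37/8.41 = 0.281.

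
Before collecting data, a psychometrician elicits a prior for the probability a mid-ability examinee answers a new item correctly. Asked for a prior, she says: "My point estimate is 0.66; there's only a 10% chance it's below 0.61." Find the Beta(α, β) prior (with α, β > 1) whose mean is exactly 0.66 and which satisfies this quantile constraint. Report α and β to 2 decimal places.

With mean 0.66 fixed, write α = 0.66s, β = 0.34s where s = α+β.
Need P(θ < 0.61) = 0.1 under Beta(0.66s, 0.34s). Normal approximation: (q−m)/√(m(1−m)/s) ≈ z_{0.1} = -1.28, so s ≈ 0.66·0.34·(-1.28)²/(0.61−0.66)² = 147.4.
At s = 147.4: P(θ<0.61) ≈ 0.102. Adjusting to match 0.1 gives s ≈ 149.72.
So α = 0.66·149.72 ≈ 98.82, β = 0.34·149.72 ≈ 50.91.

α ≈ 98.82, β ≈ 50.91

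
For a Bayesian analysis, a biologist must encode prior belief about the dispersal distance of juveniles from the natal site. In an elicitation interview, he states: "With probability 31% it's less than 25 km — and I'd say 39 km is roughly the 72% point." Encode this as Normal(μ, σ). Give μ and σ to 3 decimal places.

The p-quantile of Normal(μ,σ) is μ + z_p·σ, with z_{0.31} = -0.4959 and z_{0.72} = 0.5828.
Eliminate σ: μ = (z₂·x₁ − z₁·x₂)/(z₂ − z₁) = (0.5828·25 − (-0.4959)·39)/1.079 = 31.435.
Then σ = (x₂ − x₁)/(z₂ − z₁) = (39 − 25)/1.079 = 12.979.

μ = 31.435, σ = 12.979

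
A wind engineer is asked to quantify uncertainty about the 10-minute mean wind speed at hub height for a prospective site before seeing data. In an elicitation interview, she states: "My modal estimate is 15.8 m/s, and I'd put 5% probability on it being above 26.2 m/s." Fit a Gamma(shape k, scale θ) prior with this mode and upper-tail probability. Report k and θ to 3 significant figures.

k ≈ 11.9, θ ≈ 1.45

Gamma(k,θ) with k>1 has mode (k−1)θ, so θ = 15.8/(k−1).
Need P(X < 26.2) = 0.95 with θ tied to k this way. Start at k = 2, θ = 15.8: P(X<26.2) ≈ 0.494.
Too low — raise k to concentrate. Iterating converges to k ≈ 11.9.
Then θ = 15.8/(11.9−1) ≈ 1.45.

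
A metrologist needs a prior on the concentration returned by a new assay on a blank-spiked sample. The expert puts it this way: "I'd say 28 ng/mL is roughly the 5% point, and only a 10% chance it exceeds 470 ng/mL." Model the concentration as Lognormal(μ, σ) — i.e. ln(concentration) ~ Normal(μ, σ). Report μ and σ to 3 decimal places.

μ ≈ 4.918, σ ≈ 0.964

If T ~ Lognormal(μ,σ) then ln T ~ Normal(μ,σ), so the p-quantile of ln T is μ + z_p·σ.
ln(28) = 3.332 and ln(470) = 6.153; z_{0.05} = -1.645, z_{0.9} = 1.282.
σ = (6.153 − 3.332)/(1.282 − (-1.645)) = 0.964.
μ = 3.332 − (-1.645)·0.964 = 4.918.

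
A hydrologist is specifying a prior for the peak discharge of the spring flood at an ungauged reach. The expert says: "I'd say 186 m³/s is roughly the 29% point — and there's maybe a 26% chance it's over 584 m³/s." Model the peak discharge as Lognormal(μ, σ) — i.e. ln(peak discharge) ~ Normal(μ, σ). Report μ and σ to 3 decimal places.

μ ≈ 5.755, σ ≈ 0.956

If T ~ Lognormal(μ,σ) then ln T ~ Normal(μ,σ), so the p-quantile of ln T is μ + z_p·σ.
ln(186) = 5.226 and ln(584) = 6.37; z_{0.29} = -0.5534, z_{0.74} = 0.6433.
σ = (6.37 − 5.226)/(0.6433 − (-0.5534)) = 0.956.
μ = 5.226 − (-0.5534)·0.956 = 5.755.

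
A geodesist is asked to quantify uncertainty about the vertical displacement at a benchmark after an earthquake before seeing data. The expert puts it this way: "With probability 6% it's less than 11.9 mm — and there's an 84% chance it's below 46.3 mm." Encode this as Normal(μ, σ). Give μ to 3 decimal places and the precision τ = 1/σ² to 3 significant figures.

For Normal(μ,σ), the p-quantile is μ + z_p·σ. Here z_{0.06} = -1.555, z_{0.84} = 0.9945.
So 11.9 = μ − 1.555σ and 46.3 = μ + 0.9945σ.
Subtracting: σ = (46.3 − 11.9)/(0.9945 − (-1.555)) = 13.494.
Then μ = 11.9 − (-1.555)·13.494 = 32.881.
Precision τ = 1/σ² = 1/13.49² = 0.00549.

μ = 32.881, τ = 0.00549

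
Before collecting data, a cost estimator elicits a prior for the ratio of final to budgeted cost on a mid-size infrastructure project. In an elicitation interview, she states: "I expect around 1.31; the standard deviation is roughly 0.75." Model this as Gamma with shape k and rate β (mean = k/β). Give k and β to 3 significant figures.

k ≈ 3.05, β ≈ 2.33

For Gamma(k, rate β): mean = k/β, variance = k/β², so CV = 1/√k.
CV = SD/mean = 0.75/1.31 = 0.5725, hence k = 1/CV² = 3.05.
Then β = k/mean = 3.05/1.31 = 2.33.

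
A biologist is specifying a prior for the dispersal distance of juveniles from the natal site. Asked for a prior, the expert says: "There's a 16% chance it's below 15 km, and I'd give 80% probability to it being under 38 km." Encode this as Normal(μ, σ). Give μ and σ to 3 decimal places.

The p-quantile of Normal(μ,σ) is μ + z_p·σ, with z_{0.16} = -0.9945 and z_{0.8} = 0.8416.
Eliminate σ: μ = (z₂·x₁ − z₁·x₂)/(z₂ − z₁) = (0.8416·15 − (-0.9945)·38)/1.836 = 27.457.
Then σ = (x₂ − x₁)/(z₂ − z₁) = (38 − 15)/1.836 = 12.527.

μ = 27.457, σ = 12.527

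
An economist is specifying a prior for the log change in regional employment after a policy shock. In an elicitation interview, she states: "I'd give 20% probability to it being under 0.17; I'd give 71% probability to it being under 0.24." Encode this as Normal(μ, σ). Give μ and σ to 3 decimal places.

The p-quantile of Normal(μ,σ) is μ + z_p·σ, with z_{0.2} = -0.8416 and z_{0.71} = 0.5534.
Eliminate σ: μ = (z₂·x₁ − z₁·x₂)/(z₂ − z₁) = (0.5534·0.17 − (-0.8416)·0.24)/1.395 = 0.212.
Then σ = (x₂ − x₁)/(z₂ − z₁) = (0.24 − 0.17)/1.395 = 0.050.

μ = 0.212, σ = 0.050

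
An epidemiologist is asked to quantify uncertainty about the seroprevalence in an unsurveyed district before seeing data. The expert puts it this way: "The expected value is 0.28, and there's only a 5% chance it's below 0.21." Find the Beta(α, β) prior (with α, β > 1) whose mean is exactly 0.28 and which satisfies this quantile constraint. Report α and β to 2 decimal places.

α ≈ 28.79, β ≈ 74.04

With mean 0.28 fixed, write α = 0.28s, β = 0.72s where s = α+β.
Need P(θ < 0.21) = 0.05 under Beta(0.28s, 0.72s). Normal approximation: (q−m)/√(m(1−m)/s) ≈ z_{0.05} = -1.64, so s ≈ 0.28·0.72·(-1.64)²/(0.21−0.28)² = 111.3.
At s = 111.3: P(θ<0.21) ≈ 0.043. Adjusting to match 0.05 gives s ≈ 102.84.
So α = 0.28·102.84 ≈ 28.79, β = 0.72·102.84 ≈ 74.04.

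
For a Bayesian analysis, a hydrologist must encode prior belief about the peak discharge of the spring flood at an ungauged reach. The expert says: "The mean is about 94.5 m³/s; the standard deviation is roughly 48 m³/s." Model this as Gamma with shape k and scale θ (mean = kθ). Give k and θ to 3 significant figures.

For Gamma(k, scale θ): mean = kθ, variance = kθ², so CV = 1/√k.
CV = SD/mean = 48/94.5 = 0.5079, hence k = 1/CV² = 3.88.
Then θ = mean/k = 94.5/3.88 = 24.4.

k ≈ 3.88, θ ≈ 24.4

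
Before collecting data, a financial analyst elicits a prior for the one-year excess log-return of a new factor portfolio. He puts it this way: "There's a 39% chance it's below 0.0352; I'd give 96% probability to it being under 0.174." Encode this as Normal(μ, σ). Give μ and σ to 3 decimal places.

For Normal(μ,σ), the p-quantile is μ + z_p·σ. Here z_{0.39} = -0.2793, z_{0.96} = 1.751.
So 0.0352 = μ − 0.2793σ and 0.174 = μ + 1.751σ.
Subtracting: σ = (0.174 − 0.0352)/(1.751 − (-0.2793)) = 0.068.
Then μ = 0.0352 − (-0.2793)·0.068 = 0.054.

μ = 0.054, σ = 0.068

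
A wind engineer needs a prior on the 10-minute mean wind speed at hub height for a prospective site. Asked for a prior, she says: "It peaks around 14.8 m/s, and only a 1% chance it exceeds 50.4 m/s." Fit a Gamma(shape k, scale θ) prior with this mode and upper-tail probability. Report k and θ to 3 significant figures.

Gamma(k,θ) with k>1 has mode (k−1)θ, so θ = 14.8/(k−1).
Need P(X < 50.4) = 0.99 with θ tied to k this way. Start at k = 2, θ = 14.8: P(X<50.4) ≈ 0.854.
Too low — raise k to concentrate. Iterating converges to k ≈ 3.91.
Then θ = 14.8/(3.91−1) ≈ 5.09.

k ≈ 3.91, θ ≈ 5.09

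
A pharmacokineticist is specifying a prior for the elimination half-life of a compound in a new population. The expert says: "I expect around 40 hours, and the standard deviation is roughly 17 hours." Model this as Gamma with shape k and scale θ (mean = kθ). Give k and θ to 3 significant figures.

k ≈ 5.54, θ ≈ 7.22

For Gamma(k, scale θ): mean = kθ, variance = kθ², so CV = 1/√k.
CV = SD/mean = 17/40 = 0.425, hence k = 1/CV² = 5.54.
Then θ = mean/k = 40/5.54 = 7.22.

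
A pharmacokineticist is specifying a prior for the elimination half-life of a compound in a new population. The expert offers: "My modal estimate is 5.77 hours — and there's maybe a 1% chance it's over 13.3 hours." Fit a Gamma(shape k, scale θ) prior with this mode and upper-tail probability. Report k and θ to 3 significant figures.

k ≈ 7.85, θ ≈ 0.843

Gamma(k,θ) with k>1 has mode (k−1)θ, so θ = 5.77/(k−1).
Need P(X < 13.3) = 0.99 with θ tied to k this way. Start at k = 2, θ = 5.77: P(X<13.3) ≈ 0.670.
Too low — raise k to concentrate. Iterating converges to k ≈ 7.85.
Then θ = 5.77/(7.85−1) ≈ 0.843.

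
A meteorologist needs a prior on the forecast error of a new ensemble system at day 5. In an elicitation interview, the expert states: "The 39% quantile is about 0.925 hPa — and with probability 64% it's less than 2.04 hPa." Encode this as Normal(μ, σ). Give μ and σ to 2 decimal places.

μ = 1.41, σ = 1.75

The p-quantile of Normal(μ,σ) is μ + z_p·σ, with z_{0.39} = -0.2793 and z_{0.64} = 0.3585.
Eliminate σ: μ = (z₂·x₁ − z₁·x₂)/(z₂ − z₁) = (0.3585·0.925 − (-0.2793)·2.04)/0.6378 = 1.41.
Then σ = (x₂ − x₁)/(z₂ − z₁) = (2.04 − 0.925)/0.6378 = 1.75.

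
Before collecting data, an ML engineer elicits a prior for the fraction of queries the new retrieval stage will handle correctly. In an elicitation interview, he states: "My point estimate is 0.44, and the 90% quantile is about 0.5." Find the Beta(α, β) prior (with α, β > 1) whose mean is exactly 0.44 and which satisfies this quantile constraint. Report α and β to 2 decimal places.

With mean 0.44 fixed, write α = 0.44s, β = 0.56s where s = α+β.
Need P(θ < 0.5) = 0.9 under Beta(0.44s, 0.56s). Normal approximation: (q−m)/√(m(1−m)/s) ≈ z_{0.9} = 1.28, so s ≈ 0.44·0.56·(1.28)²/(0.5−0.44)² = 112.4.
At s = 112.4: P(θ<0.5) ≈ 0.899. Adjusting to match 0.9 gives s ≈ 112.94.
So α = 0.44·112.94 ≈ 49.69, β = 0.56·112.94 ≈ 63.24.

α ≈ 49.69, β ≈ 63.24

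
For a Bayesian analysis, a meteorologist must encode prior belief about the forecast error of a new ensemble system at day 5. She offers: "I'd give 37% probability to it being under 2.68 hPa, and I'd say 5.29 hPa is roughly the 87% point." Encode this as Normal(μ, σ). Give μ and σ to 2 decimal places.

μ = 3.27, σ = 1.79

The p-quantile of Normal(μ,σ) is μ + z_p·σ, with z_{0.37} = -0.3319 and z_{0.87} = 1.126.
Eliminate σ: μ = (z₂·x₁ − z₁·x₂)/(z₂ − z₁) = (1.126·2.68 − (-0.3319)·5.29)/1.458 = 3.27.
Then σ = (x₂ − x₁)/(z₂ − z₁) = (5.29 − 2.68)/1.458 = 1.79.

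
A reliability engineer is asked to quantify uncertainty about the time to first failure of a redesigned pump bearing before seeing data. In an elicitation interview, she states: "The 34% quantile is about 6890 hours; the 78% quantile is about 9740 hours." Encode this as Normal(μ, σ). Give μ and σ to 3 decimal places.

For Normal(μ,σ), the p-quantile is μ + z_p·σ. Here z_{0.34} = -0.4125, z_{0.78} = 0.7722.
So 6890 = μ − 0.4125σ and 9740 = μ + 0.7722σ.
Subtracting: σ = (9740 − 6890)/(0.7722 − (-0.4125)) = 2405.761.
Then μ = 6890 − (-0.4125)·2405.761 = 7882.288.

μ = 7882.288, σ = 2405.761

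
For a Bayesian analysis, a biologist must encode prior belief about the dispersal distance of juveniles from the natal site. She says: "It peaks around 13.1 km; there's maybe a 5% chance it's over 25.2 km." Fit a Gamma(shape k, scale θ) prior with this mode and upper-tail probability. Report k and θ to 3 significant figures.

k ≈ 7.49, θ ≈ 2.02

Gamma(k,θ) with k>1 has mode (k−1)θ, so θ = 13.1/(k−1).
Need P(X < 25.2) = 0.95 with θ tied to k this way. Start at k = 2, θ = 13.1: P(X<25.2) ≈ 0.573.
Too low — raise k to concentrate. Iterating converges to k ≈ 7.49.
Then θ = 13.1/(7.49−1) ≈ 2.02.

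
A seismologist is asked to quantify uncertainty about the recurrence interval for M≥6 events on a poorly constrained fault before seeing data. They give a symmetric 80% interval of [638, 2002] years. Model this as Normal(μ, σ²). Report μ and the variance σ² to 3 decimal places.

μ = 1320.000, σ² = 283202.171

A symmetric 80% interval runs μ ± z·σ with z = 1.282.
Half-width = 682, so σ = 682/1.282 = 532.1674 and σ² = 283202.171.
μ is the interval midpoint, 1320.000.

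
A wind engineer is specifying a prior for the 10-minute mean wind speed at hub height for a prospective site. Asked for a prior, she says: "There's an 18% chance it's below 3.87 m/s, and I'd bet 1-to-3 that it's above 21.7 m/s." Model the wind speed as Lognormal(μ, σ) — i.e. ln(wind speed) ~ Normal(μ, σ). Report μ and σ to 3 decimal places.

μ ≈ 2.346, σ ≈ 1.084

If T ~ Lognormal(μ,σ) then ln T ~ Normal(μ,σ), so the p-quantile of ln T is μ + z_p·σ.
ln(3.87) = 1.353 and ln(21.7) = 3.077; z_{0.18} = -0.9154, z_{0.75} = 0.6745.
σ = (3.077 − 1.353)/(0.6745 − (-0.9154)) = 1.084.
μ = 1.353 − (-0.9154)·1.084 = 2.346.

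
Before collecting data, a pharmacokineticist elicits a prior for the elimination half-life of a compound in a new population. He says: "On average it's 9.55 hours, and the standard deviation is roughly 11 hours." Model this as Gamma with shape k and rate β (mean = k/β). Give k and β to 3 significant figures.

k ≈ 0.754, β ≈ 0.0789

For Gamma(k, rate β): mean = k/β, variance = k/β², so CV = 1/√k.
CV = SD/mean = 11/9.55 = 1.152, hence k = 1/CV² = 0.754.
Then β = k/mean = 0.754/9.55 = 0.0789.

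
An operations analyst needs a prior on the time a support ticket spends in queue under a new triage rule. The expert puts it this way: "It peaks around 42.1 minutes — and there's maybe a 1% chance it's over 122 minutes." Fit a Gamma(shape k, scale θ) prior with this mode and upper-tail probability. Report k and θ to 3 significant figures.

k ≈ 5.01, θ ≈ 10.5

Gamma(k,θ) with k>1 has mode (k−1)θ, so θ = 42.1/(k−1).
Need P(X < 122) = 0.99 with θ tied to k this way. Start at k = 2, θ = 42.1: P(X<122) ≈ 0.785.
Too low — raise k to concentrate. Iterating converges to k ≈ 5.01.
Then θ = 42.1/(5.01−1) ≈ 10.5.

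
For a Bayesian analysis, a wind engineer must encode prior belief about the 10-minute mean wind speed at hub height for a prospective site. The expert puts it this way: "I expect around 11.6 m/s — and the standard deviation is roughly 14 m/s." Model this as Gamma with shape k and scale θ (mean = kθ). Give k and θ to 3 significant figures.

k ≈ 0.687, θ ≈ 16.9

For Gamma(k, scale θ): mean = kθ, variance = kθ², so CV = 1/√k.
CV = SD/mean = 14/11.6 = 1.207, hence k = 1/CV² = 0.687.
Then θ = mean/k = 11.6/0.687 = 16.9.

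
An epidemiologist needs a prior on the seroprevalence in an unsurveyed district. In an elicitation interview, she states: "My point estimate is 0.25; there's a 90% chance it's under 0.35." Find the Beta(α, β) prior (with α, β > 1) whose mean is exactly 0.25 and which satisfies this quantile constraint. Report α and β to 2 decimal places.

With mean 0.25 fixed, write α = 0.25s, β = 0.75s where s = α+β.
Need P(θ < 0.35) = 0.9 under Beta(0.25s, 0.75s). Normal approximation: (q−m)/√(m(1−m)/s) ≈ z_{0.9} = 1.28, so s ≈ 0.25·0.75·(1.28)²/(0.35−0.25)² = 30.8.
At s = 30.8: P(θ<0.35) ≈ 0.895. Adjusting to match 0.9 gives s ≈ 32.30.
So α = 0.25·32.30 ≈ 8.07, β = 0.75·32.30 ≈ 24.22.

α ≈ 8.07, β ≈ 24.22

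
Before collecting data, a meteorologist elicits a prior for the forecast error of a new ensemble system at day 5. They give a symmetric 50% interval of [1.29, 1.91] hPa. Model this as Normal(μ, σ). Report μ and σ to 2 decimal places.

μ = 1.60, σ = 0.46

A symmetric 50% interval runs μ ± z·σ with z = 0.6745.
Half-width = 0.31, so σ = 0.31/0.6745 = 0.46.
μ is the interval midpoint, 1.60.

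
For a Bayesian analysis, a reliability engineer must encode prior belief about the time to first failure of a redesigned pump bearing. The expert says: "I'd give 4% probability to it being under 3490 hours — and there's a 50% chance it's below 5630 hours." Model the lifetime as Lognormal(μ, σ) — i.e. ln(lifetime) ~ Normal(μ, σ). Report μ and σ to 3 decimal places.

If T ~ Lognormal(μ,σ) then ln T ~ Normal(μ,σ), so the p-quantile of ln T is μ + z_p·σ.
ln(3490) = 8.158 and ln(5630) = 8.636; z_{0.04} = -1.751, z_{0.5} = 0.
σ = (8.636 − 8.158)/(0 − (-1.751)) = 0.273.
μ = 8.158 − (-1.751)·0.273 = 8.636.

μ ≈ 8.636, σ ≈ 0.273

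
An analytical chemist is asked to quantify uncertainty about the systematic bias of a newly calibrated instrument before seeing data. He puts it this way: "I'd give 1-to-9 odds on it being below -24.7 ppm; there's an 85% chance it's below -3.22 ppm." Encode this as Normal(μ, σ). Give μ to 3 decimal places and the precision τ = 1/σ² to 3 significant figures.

μ = -12.824, τ = 0.0116

The p-quantile of Normal(μ,σ) is μ + z_p·σ, with z_{0.1} = -1.282 and z_{0.85} = 1.036.
Eliminate σ: μ = (z₂·x₁ − z₁·x₂)/(z₂ − z₁) = (1.036·-24.7 − (-1.282)·-3.22)/2.318 = -12.824.
Then σ = (x₂ − x₁)/(z₂ − z₁) = (-3.22 − -24.7)/2.318 = 9.267.
Precision τ = 1/σ² = 1/9.267² = 0.0116.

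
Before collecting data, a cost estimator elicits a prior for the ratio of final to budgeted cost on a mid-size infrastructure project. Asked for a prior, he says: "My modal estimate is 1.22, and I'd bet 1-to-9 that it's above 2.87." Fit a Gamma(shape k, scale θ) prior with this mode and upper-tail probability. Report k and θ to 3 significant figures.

Gamma(k,θ) with k>1 has mode (k−1)θ, so θ = 1.22/(k−1).
Need P(X < 2.87) = 0.9 with θ tied to k this way. Start at k = 2, θ = 1.22: P(X<2.87) ≈ 0.681.
Too low — raise k to concentrate. Iterating converges to k ≈ 3.63.
Then θ = 1.22/(3.63−1) ≈ 0.464.

k ≈ 3.63, θ ≈ 0.464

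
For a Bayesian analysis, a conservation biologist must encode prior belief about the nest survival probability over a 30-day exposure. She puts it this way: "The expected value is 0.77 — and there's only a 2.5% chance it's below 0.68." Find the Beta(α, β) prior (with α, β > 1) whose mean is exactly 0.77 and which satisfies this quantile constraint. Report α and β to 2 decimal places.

α ≈ 71.98, β ≈ 21.50

With mean 0.77 fixed, write α = 0.77s, β = 0.23s where s = α+β.
Need P(θ < 0.68) = 0.025 under Beta(0.77s, 0.23s). Normal approximation: (q−m)/√(m(1−m)/s) ≈ z_{0.025} = -1.96, so s ≈ 0.77·0.23·(-1.96)²/(0.68−0.77)² = 84.0.
At s = 84.0: P(θ<0.68) ≈ 0.031. Adjusting to match 0.025 gives s ≈ 93.48.
So α = 0.77·93.48 ≈ 71.98, β = 0.23·93.48 ≈ 21.50.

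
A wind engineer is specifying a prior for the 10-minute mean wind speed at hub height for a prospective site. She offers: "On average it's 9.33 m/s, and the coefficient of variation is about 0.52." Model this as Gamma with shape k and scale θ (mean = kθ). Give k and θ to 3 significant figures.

For Gamma(k, scale θ): mean = kθ, variance = kθ², so CV = 1/√k.
CV = 0.52, hence k = 1/CV² = 3.7.
Then θ = mean/k = 9.33/3.7 = 2.52.

k ≈ 3.7, θ ≈ 2.52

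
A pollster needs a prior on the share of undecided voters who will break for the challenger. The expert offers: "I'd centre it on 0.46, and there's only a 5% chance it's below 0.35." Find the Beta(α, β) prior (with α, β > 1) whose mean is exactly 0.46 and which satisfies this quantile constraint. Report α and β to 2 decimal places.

α ≈ 24.75, β ≈ 29.06

With mean 0.46 fixed, write α = 0.46s, β = 0.54s where s = α+β.
Need P(θ < 0.35) = 0.05 under Beta(0.46s, 0.54s). Normal approximation: (q−m)/√(m(1−m)/s) ≈ z_{0.05} = -1.64, so s ≈ 0.46·0.54·(-1.64)²/(0.35−0.46)² = 55.5.
At s = 55.5: P(θ<0.35) ≈ 0.047. Adjusting to match 0.05 gives s ≈ 53.82.
So α = 0.46·53.82 ≈ 24.75, β = 0.54·53.82 ≈ 29.06.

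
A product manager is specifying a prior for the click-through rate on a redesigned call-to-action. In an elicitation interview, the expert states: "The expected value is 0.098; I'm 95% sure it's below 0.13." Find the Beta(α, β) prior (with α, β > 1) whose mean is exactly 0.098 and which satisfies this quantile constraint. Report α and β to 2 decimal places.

α ≈ 25.38, β ≈ 233.63

With mean 0.098 fixed, write α = 0.098s, β = 0.902s where s = α+β.
Need P(θ < 0.13) = 0.95 under Beta(0.098s, 0.902s). Normal approximation: (q−m)/√(m(1−m)/s) ≈ z_{0.95} = 1.64, so s ≈ 0.098·0.902·(1.64)²/(0.13−0.098)² = 233.6.
At s = 233.6: P(θ<0.13) ≈ 0.941. Adjusting to match 0.95 gives s ≈ 259.02.
So α = 0.098·259.02 ≈ 25.38, β = 0.902·259.02 ≈ 233.63.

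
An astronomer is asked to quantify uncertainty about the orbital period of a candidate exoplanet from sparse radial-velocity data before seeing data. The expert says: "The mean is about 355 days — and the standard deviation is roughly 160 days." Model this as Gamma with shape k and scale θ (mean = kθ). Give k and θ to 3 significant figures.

k ≈ 4.92, θ ≈ 72.1

For Gamma(k, scale θ): mean = kθ, variance = kθ², so CV = 1/√k.
CV = SD/mean = 160/355 = 0.4507, hence k = 1/CV² = 4.92.
Then θ = mean/k = 355/4.92 = 72.1.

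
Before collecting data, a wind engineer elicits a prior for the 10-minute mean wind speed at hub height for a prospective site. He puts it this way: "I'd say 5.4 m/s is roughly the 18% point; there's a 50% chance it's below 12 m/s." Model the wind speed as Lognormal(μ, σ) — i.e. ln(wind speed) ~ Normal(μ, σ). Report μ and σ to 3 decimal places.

μ ≈ 2.485, σ ≈ 0.872

If T ~ Lognormal(μ,σ) then ln T ~ Normal(μ,σ), so the p-quantile of ln T is μ + z_p·σ.
ln(5.4) = 1.686 and ln(12) = 2.485; z_{0.18} = -0.9154, z_{0.5} = 0.
σ = (2.485 − 1.686)/(0 − (-0.9154)) = 0.872.
μ = 1.686 − (-0.9154)·0.872 = 2.485.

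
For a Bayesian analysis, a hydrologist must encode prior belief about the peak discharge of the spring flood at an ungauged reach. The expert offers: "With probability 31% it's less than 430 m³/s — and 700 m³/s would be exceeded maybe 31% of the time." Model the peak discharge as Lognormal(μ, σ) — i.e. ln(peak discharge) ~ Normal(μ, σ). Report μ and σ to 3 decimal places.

If T ~ Lognormal(μ,σ) then ln T ~ Normal(μ,σ), so the p-quantile of ln T is μ + z_p·σ.
ln(430) = 6.064 and ln(700) = 6.551; z_{0.31} = -0.4959, z_{0.69} = 0.4959.
σ = (6.551 − 6.064)/(0.4959 − (-0.4959)) = 0.491.
μ = 6.064 − (-0.4959)·0.491 = 6.307.

μ ≈ 6.307, σ ≈ 0.491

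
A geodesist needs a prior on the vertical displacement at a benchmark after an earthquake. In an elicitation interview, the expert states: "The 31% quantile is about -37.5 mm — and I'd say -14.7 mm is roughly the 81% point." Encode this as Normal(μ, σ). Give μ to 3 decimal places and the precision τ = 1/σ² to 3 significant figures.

The p-quantile of Normal(μ,σ) is μ + z_p·σ, with z_{0.31} = -0.4959 and z_{0.81} = 0.8779.
Eliminate σ: μ = (z₂·x₁ − z₁·x₂)/(z₂ − z₁) = (0.8779·-37.5 − (-0.4959)·-14.7)/1.374 = -29.270.
Then σ = (x₂ − x₁)/(z₂ − z₁) = (-14.7 − -37.5)/1.374 = 16.597.
Precision τ = 1/σ² = 1/16.6² = 0.00363.

μ = -29.270, τ = 0.00363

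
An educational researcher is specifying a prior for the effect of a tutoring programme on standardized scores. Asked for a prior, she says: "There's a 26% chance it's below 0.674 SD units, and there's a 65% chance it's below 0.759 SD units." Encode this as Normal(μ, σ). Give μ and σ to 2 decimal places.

The p-quantile of Normal(μ,σ) is μ + z_p·σ, with z_{0.26} = -0.6433 and z_{0.65} = 0.3853.
Eliminate σ: μ = (z₂·x₁ − z₁·x₂)/(z₂ − z₁) = (0.3853·0.674 − (-0.6433)·0.759)/1.029 = 0.73.
Then σ = (x₂ − x₁)/(z₂ − z₁) = (0.759 − 0.674)/1.029 = 0.08.

μ = 0.73, σ = 0.08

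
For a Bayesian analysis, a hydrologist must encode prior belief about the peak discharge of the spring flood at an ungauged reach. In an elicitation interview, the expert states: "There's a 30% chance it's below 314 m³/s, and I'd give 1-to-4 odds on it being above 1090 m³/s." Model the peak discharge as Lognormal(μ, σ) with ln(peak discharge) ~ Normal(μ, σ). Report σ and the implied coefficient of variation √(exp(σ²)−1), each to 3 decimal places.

σ ≈ 0.911, CV ≈ 1.137

If T ~ Lognormal(μ,σ) then ln T ~ Normal(μ,σ), so the p-quantile of ln T is μ + z_p·σ.
ln(314) = 5.749 and ln(1090) = 6.994; z_{0.3} = -0.5244, z_{0.8} = 0.8416.
σ = (6.994 − 5.749)/(0.8416 − (-0.5244)) = 0.911.
μ = 5.749 − (-0.5244)·0.911 = 6.227.
CV = √(exp(σ²)−1) = √(exp(0.8300)−1) = 1.137.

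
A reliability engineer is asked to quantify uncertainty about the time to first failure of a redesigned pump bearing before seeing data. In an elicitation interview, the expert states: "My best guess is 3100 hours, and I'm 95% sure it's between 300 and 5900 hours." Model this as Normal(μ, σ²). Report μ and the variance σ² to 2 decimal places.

μ = 3100.00, σ² = 2040891.33

A symmetric 95% interval runs μ ± z·σ with z = 1.96.
Half-width = 2800, so σ = 2800/1.96 = 1428.598 and σ² = 2040891.33.
μ is the stated best guess, 3100.00.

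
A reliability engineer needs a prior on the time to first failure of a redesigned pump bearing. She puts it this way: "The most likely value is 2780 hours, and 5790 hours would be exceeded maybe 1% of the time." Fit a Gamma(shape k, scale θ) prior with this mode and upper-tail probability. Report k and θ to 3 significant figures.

Gamma(k,θ) with k>1 has mode (k−1)θ, so θ = 2780/(k−1).
Need P(X < 5790) = 0.99 with θ tied to k this way. Start at k = 2, θ = 2780: P(X<5790) ≈ 0.616.
Too low — raise k to concentrate. Iterating converges to k ≈ 10.1.
Then θ = 2780/(10.1−1) ≈ 307.

k ≈ 10.1, θ ≈ 307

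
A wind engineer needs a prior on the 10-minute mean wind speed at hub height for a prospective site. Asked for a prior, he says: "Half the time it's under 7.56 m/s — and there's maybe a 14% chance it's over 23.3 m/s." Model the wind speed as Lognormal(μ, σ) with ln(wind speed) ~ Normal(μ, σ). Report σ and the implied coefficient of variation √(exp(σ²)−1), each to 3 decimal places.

If T ~ Lognormal(μ,σ) then ln T ~ Normal(μ,σ), so the p-quantile of ln T is μ + z_p·σ.
ln(7.56) = 2.023 and ln(23.3) = 3.148; z_{0.5} = 0, z_{0.86} = 1.08.
σ = (3.148 − 2.023)/(1.08 − (0)) = 1.042.
μ = 2.023 − (0)·1.042 = 2.023.
CV = √(exp(σ²)−1) = √(exp(1.0856)−1) = 1.400.

σ ≈ 1.042, CV ≈ 1.400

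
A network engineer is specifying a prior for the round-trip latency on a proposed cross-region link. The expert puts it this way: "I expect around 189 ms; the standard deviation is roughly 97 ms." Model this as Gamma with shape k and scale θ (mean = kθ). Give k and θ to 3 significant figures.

For Gamma(k, scale θ): mean = kθ, variance = kθ², so CV = 1/√k.
CV = SD/mean = 97/189 = 0.5132, hence k = 1/CV² = 3.8.
Then θ = mean/k = 189/3.8 = 49.8.

k ≈ 3.8, θ ≈ 49.8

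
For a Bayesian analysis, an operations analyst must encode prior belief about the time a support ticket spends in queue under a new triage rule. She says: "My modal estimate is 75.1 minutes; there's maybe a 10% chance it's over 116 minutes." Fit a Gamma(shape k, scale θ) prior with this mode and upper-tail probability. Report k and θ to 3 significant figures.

k ≈ 10.9, θ ≈ 7.6

Gamma(k,θ) with k>1 has mode (k−1)θ, so θ = 75.1/(k−1).
Need P(X < 116) = 0.9 with θ tied to k this way. Start at k = 2, θ = 75.1: P(X<116) ≈ 0.457.
Too low — raise k to concentrate. Iterating converges to k ≈ 10.9.
Then θ = 75.1/(10.9−1) ≈ 7.6.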